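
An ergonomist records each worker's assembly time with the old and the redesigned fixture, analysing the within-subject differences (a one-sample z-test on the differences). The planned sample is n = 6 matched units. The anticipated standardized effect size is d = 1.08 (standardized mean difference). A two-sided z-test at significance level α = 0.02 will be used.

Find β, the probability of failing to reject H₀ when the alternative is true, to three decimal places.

Noncentrality parameter: λ = d·√n = 1.08 × √6 = 2.6454
Two-sided α = 0.02 → critical value z_{0.01} = 2.326.
Power = Φ(λ − 2.326) + Φ(−λ − 2.326) = Φ(0.319) + Φ(-4.972) = 0.6252 + 0.0000 = 0.6252.
Type II error: β = 1 − power = 1 − 0.6252 = 0.3748.

β ≈ 0.375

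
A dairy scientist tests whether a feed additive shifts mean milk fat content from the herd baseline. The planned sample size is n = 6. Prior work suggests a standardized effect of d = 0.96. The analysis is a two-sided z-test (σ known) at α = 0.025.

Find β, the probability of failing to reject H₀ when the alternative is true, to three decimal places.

β ≈ 0.456

Noncentrality parameter: δ = d·√n = 0.96 × √6 = 2.3515
Two-sided α = 0.025 → critical value z_{0.0125} = 2.241.
Power = Φ(δ − 2.241) + Φ(−δ − 2.241) = Φ(0.110) + Φ(-4.593) = 0.5438 + 0.0000 = 0.5438.
Type II error: β = 1 − power = 1 − 0.5438 = 0.4562.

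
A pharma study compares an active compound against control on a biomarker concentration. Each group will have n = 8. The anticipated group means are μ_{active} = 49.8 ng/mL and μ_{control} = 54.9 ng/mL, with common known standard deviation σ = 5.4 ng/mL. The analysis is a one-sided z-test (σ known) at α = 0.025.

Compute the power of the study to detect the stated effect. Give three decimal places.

Power ≈ 0.472

Standardized effect: d = |μ_{active} − μ_{control}| / σ = |49.8 − 54.9| / 5.4 = 0.9444
Noncentrality parameter: δ = d·√(n/2) = 0.9444 × √(8/2) = 1.8889
Critical value for a one-sided test at α = 0.025: z_α = 1.960.
Power = Φ(δ − 1.960) = Φ(-0.071) = 0.4717.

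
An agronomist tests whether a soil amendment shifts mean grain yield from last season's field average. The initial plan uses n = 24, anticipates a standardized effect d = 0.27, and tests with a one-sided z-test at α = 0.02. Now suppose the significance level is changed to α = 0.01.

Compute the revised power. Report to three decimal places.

δ = d·√n = 0.27 × √24 = 1.3227 (unchanged). New critical value: z_{0.01} = 2.326.
Revised power = P(Z > 2.326 − δ) = Φ(-1.004) = 0.1578.

Power ≈ 0.158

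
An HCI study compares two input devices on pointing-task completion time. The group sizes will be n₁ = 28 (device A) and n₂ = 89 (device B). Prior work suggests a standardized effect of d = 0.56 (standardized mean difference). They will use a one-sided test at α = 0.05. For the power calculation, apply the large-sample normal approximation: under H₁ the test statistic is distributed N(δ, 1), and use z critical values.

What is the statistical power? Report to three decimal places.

Power ≈ 0.826

Noncentrality parameter: δ = d / √(1/n₁ + 1/n₂) = 0.56 / √(1/28 + 1/89) = 2.5845
Critical value for a one-sided test at α = 0.05: z_α = 1.645.
Power = Φ(δ − 1.645) = Φ(0.940) = 0.8263.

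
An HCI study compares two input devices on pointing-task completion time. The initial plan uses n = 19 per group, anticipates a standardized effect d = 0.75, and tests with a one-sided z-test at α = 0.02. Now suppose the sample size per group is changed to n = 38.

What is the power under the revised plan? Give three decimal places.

With n = 38 per group: δ = d·√(n/2) = 0.75 × √(38/2) = 3.2692. Critical value z_{0.02} = 2.054.
Revised power = P(Z > 2.054 − δ) = Φ(1.215) = 0.8879.

Power ≈ 0.888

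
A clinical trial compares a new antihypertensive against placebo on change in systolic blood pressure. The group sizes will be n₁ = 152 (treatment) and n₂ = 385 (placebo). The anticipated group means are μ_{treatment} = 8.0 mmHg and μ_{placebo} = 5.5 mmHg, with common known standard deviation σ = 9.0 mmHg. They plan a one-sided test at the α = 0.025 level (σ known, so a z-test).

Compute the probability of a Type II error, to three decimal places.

β ≈ 0.174

Standardized effect: d = |μ_{treatment} − μ_{placebo}| / σ = |8.0 − 5.5| / 9.0 = 0.2778
Noncentrality parameter: δ = d / √(1/n₁ + 1/n₂) = 0.2778 / √(1/152 + 1/385) = 2.8998
Critical value for a one-sided test at α = 0.025: z_α = 1.960.
Power = P(Z > 1.960 − δ) = Φ(0.940) = 0.8263.
Type II error: β = 1 − power = 1 − 0.8263 = 0.1737.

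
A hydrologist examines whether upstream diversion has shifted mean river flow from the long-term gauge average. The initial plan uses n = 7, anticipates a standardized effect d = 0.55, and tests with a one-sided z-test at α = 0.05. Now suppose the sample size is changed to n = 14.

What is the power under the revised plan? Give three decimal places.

Power ≈ 0.660

With n = 14: δ = d·√n = 0.55 × √14 = 2.0579. Critical value z_{0.05} = 1.645.
Revised power = P(Z > 1.645 − δ) = Φ(0.413) = 0.6602.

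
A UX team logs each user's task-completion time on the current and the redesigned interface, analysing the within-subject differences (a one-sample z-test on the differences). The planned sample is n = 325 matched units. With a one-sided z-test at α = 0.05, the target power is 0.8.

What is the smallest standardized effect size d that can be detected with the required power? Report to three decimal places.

Required noncentrality: δ = z_{0.05} + z_{0.20} = 1.645 + 0.842 = 2.486.
δ = d·√n ⇒ d = δ/√n = 2.486/√325 = 0.1379.

d ≈ 0.138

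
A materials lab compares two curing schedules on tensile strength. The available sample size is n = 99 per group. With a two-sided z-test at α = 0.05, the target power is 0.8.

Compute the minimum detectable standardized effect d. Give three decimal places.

Required noncentrality: δ = z_{0.025} + z_{0.20} = 1.960 + 0.842 = 2.802.
(Lower-tail contribution to power is negligible for δ > 0.)
δ = d·√(n/2) ⇒ d = δ/√(n/2) = 2.802/√(99/2) = 0.3982.

d ≈ 0.398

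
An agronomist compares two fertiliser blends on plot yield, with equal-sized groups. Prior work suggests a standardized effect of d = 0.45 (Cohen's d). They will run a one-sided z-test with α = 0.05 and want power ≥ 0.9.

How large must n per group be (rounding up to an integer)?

n = 85 per group

Set Φ(δ − 1.645) = 0.9; then δ − 1.645 = Φ⁻¹(0.9) = 1.282, giving δ = 2.926.
δ = d·√(n/2) ⇒ n = 2(δ/d)² = 2 × (2.926 / 0.45)² = 84.58.
Round up to the next whole unit.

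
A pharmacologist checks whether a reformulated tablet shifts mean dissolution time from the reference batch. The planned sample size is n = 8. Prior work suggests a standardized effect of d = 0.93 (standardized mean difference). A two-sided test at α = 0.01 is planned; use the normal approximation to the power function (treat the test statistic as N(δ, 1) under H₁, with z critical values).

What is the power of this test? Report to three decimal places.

Power ≈ 0.522

Noncentrality parameter: δ = d·√n = 0.93 × √8 = 2.6304
Two-sided α = 0.01 → critical value z_{0.005} = 2.576.
Power = Φ(δ − 2.576) + Φ(−δ − 2.576) = Φ(0.055) + Φ(-5.206) = 0.5218 + 0.0000 = 0.5218.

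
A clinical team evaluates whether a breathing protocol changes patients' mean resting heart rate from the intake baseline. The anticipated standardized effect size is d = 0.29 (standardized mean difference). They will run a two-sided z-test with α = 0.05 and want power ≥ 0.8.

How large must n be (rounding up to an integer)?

n = 94

Set Φ(δ − 1.960) = 0.8; then δ − 1.960 = Φ⁻¹(0.8) = 0.842, giving δ = 2.802.
(The Φ(−δ − z_{α/2}) term is vanishingly small for δ > 0 and is dropped in the standard sample-size formula.)
δ = d·√n ⇒ n = (δ/d)² = (2.802 / 0.29)² = 93.33.
Rounding up, n = 94.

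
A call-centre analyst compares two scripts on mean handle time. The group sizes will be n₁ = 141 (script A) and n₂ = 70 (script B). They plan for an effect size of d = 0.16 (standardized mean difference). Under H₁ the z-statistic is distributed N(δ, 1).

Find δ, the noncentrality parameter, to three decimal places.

The noncentrality parameter scales effect size by the design's sample-size factor: δ = d / √(1/n₁ + 1/n₂) = 0.16 / √(1/141 + 1/70) = 1.0943

δ ≈ 1.094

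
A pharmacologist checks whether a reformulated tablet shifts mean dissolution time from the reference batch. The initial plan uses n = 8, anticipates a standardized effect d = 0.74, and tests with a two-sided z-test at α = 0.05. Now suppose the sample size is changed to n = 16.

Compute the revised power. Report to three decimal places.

With n = 16: δ = d·√n = 0.74 × √16 = 2.9600. Critical value z_{0.025} = 1.960.
Revised power = Φ(δ − 1.960) + Φ(−δ − 1.960) = Φ(1.000) + Φ(-4.920) = 0.8414 + 0.0000 = 0.8414.

Power ≈ 0.841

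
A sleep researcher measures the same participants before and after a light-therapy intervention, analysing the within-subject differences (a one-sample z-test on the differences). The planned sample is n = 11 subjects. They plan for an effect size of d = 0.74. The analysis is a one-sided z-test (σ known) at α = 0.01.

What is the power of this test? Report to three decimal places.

Power ≈ 0.551

Noncentrality parameter: δ = d·√n = 0.74 × √11 = 2.4543
Critical value for a one-sided test at α = 0.01: z_α = 2.326.
Power = Φ(δ − 2.326) = Φ(0.128) = 0.5509.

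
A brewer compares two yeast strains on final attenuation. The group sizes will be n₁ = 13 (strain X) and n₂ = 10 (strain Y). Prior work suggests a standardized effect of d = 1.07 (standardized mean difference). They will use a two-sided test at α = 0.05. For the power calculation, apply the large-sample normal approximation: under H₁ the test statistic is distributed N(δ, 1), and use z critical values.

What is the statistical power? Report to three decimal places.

Noncentrality parameter: δ = d / √(1/n₁ + 1/n₂) = 1.07 / √(1/13 + 1/10) = 2.5439
Two-sided α = 0.05 → critical value z_{0.025} = 1.960.
Power = Φ(δ − 1.960) + Φ(−δ − 1.960) = Φ(0.584) + Φ(-4.504) = 0.7204 + 0.0000 = 0.7204.

Power ≈ 0.720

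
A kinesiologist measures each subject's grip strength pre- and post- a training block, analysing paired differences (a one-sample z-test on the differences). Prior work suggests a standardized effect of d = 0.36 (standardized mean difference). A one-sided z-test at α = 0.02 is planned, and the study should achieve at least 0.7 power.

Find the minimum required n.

For power 0.7 need Φ(δ − z_{0.02}) = 0.7, so δ = z_{0.02} + z_{0.30} = 2.054 + 0.524 = 2.578.
δ = d·√n ⇒ n = (δ/d)² = (2.578 / 0.36)² = 51.29.
Round up to the next whole unit.

n = 52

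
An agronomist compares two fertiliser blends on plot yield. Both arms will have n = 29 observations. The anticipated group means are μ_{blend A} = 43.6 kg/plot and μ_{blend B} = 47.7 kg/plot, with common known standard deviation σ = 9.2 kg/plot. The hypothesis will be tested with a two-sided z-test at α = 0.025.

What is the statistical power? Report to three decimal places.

Standardized effect: d = |μ_{blend A} − μ_{blend B}| / σ = |43.6 − 47.7| / 9.2 = 0.4457
Noncentrality parameter: δ = d·√(n/2) = 0.4457 × √(29/2) = 1.6970
Critical value for a two-sided test at α = 0.025: z_{α/2} = 2.241.
Power = Φ(δ − 2.241) + Φ(−δ − 2.241) = Φ(-0.544) + Φ(-3.938) = 0.2931 + 0.0000 = 0.2931.

Power ≈ 0.293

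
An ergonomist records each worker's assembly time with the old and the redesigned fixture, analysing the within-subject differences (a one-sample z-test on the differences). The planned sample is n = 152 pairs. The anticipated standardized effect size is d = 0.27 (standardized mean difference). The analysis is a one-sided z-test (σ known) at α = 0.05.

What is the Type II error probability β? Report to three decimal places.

β ≈ 0.046

Noncentrality parameter: δ = d·√n = 0.27 × √152 = 3.3288
One-sided α = 0.05 → critical value z_{0.05} = 1.645.
Power = Φ(δ − 1.645) = Φ(1.684) = 0.9539.
Type II error: β = 1 − power = 1 − 0.9539 = 0.0461.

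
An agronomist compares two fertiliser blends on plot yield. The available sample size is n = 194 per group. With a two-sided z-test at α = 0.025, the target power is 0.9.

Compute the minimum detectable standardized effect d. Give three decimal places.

Need Φ(δ − 2.241) = 0.9, so δ = 2.241 + 1.282 = 3.523.
(The second rejection-region term Φ(−δ − z_{α/2}) is negligible and dropped.)
δ = d·√(n/2) ⇒ d = δ/√(n/2) = 3.523/√(194/2) = 0.3577.

d ≈ 0.358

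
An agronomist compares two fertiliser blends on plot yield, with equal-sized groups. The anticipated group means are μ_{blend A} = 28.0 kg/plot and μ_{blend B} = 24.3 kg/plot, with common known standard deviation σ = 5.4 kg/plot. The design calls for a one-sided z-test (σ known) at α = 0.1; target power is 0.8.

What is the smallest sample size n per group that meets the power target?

n = 20 per group

Standardized effect: d = |μ_{blend A} − μ_{blend B}| / σ = |28.0 − 24.3| / 5.4 = 0.6852
For power 0.8 need Φ(δ − z_{0.1}) = 0.8, so δ = z_{0.1} + z_{0.20} = 1.282 + 0.842 = 2.123.
δ = d·√(n/2) ⇒ n = 2(δ/d)² = 2 × (2.123 / 0.6852)² = 19.20.
Round up to the next whole unit.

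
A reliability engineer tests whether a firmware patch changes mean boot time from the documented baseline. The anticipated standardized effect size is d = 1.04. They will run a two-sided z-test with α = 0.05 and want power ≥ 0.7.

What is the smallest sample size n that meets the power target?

Set Φ(δ − 1.960) = 0.7; then δ − 1.960 = Φ⁻¹(0.7) = 0.524, giving δ = 2.484.
(For δ > 0 the lower-tail rejection region contributes negligibly to power, so the one-term inversion is standard.)
δ = d·√n ⇒ n = (δ/d)² = (2.484 / 1.04)² = 5.71.
Round up to the next whole unit.

n = 6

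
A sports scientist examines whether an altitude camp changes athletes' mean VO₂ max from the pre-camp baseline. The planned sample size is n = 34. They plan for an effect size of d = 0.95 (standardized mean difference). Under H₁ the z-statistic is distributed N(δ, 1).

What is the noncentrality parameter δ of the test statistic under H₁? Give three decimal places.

δ ≈ 5.539

The noncentrality parameter scales effect size by the design's sample-size factor: δ = d·√n = 0.95 × √34 = 5.5394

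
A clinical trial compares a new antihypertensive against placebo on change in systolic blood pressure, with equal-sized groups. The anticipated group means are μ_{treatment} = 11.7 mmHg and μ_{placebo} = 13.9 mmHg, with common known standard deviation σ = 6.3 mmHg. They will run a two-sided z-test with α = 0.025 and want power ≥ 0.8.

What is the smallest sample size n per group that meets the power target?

n = 156 per group

Standardized effect: d = |μ_{treatment} − μ_{placebo}| / σ = |11.7 − 13.9| / 6.3 = 0.3492
For power 0.8 need Φ(δ − z_{0.0125}) = 0.8, so δ = z_{0.0125} + z_{0.20} = 2.241 + 0.842 = 3.083.
(Ignoring the negligible lower-tail rejection probability gives the usual closed-form inversion.)
δ = d·√(n/2) ⇒ n = 2(δ/d)² = 2 × (3.083 / 0.3492)² = 155.89.
Rounding up, n = 156 per group.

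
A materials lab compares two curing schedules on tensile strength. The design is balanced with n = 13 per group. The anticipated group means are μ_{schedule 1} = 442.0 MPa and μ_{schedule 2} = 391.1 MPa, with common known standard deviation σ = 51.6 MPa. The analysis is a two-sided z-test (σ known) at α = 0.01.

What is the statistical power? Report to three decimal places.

Standardized effect: d = |μ_{schedule 1} − μ_{schedule 2}| / σ = |442.0 − 391.1| / 51.6 = 0.9864
Noncentrality parameter: δ = d·√(n/2) = 0.9864 × √(13/2) = 2.5149
Two-sided α = 0.01 → critical value z_{0.005} = 2.576.
Power = Φ(δ − 2.576) + Φ(−δ − 2.576) = Φ(-0.061) + Φ(-5.091) = 0.4757 + 0.0000 = 0.4757.

Power ≈ 0.476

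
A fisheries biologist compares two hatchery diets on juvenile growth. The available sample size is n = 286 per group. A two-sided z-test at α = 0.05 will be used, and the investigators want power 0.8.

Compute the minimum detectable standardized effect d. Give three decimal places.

d ≈ 0.234

Need Φ(δ − 1.960) = 0.8, so δ = 1.960 + 0.842 = 2.802.
(Lower-tail contribution to power is negligible for δ > 0.)
δ = d·√(n/2) ⇒ d = δ/√(n/2) = 2.802/√(286/2) = 0.2343.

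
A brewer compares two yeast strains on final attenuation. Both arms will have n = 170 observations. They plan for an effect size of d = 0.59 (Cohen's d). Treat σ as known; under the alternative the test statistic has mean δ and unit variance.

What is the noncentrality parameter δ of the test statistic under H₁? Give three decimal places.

δ ≈ 5.440

δ = d·√(n/2) = 0.59 × √(170/2) = 5.4395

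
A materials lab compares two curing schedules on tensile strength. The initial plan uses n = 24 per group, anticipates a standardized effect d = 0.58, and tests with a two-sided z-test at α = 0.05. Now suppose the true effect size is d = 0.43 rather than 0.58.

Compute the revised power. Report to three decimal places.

With d = 0.43: δ = d·√(n/2) = 0.43 × √(24/2) = 1.4896. Critical value z_{0.025} = 1.960.
Revised power = Φ(δ − 1.960) + Φ(−δ − 1.960) = Φ(-0.470) + Φ(-3.450) = 0.3190 + 0.0003 = 0.3193.

Power ≈ 0.319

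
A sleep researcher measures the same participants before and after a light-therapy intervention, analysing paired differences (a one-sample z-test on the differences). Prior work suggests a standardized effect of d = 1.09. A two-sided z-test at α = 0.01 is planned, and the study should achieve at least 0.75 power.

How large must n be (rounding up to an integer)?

Set Φ(δ − 2.576) = 0.75; then δ − 2.576 = Φ⁻¹(0.75) = 0.674, giving δ = 3.250.
(Ignoring the negligible lower-tail rejection probability gives the usual closed-form inversion.)
δ = d·√n ⇒ n = (δ/d)² = (3.250 / 1.09)² = 8.89.
Rounding up, n = 9.

n = 9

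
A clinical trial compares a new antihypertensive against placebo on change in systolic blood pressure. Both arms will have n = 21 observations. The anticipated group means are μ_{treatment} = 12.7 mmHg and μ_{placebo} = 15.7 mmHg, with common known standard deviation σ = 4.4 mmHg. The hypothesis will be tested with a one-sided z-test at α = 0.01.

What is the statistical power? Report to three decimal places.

Power ≈ 0.453

Standardized effect: d = |μ_{treatment} − μ_{placebo}| / σ = |12.7 − 15.7| / 4.4 = 0.6818
Noncentrality parameter: δ = d·√(n/2) = 0.6818 × √(21/2) = 2.2093
One-sided α = 0.01 → critical value z_{0.01} = 2.326.
Power = P(Z > 2.326 − δ) = Φ(-0.117) = 0.4534.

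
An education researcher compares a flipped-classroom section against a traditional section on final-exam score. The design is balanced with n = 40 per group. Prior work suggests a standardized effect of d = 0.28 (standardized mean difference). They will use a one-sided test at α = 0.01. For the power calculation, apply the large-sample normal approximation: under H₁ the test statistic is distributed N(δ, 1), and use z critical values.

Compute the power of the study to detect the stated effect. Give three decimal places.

Noncentrality parameter: δ = d·√(n/2) = 0.28 × √(40/2) = 1.2522
One-sided α = 0.01 → critical value z_{0.01} = 2.326.
Power = Φ(δ − 2.326) = Φ(-1.074) = 0.1414.

Power ≈ 0.141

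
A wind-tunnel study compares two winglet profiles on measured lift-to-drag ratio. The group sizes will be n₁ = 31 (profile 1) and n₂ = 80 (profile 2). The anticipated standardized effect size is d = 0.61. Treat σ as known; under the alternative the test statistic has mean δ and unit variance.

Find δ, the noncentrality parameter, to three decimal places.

δ = d / √(1/n₁ + 1/n₂) = 0.61 / √(1/31 + 1/80) = 2.8833

δ ≈ 2.883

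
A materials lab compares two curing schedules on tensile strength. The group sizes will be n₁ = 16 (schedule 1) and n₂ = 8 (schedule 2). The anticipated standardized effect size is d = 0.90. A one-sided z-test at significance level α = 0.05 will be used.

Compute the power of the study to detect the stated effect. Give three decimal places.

Power ≈ 0.668

Noncentrality parameter: δ = d / √(1/n₁ + 1/n₂) = 0.90 / √(1/16 + 1/8) = 2.0785
One-sided α = 0.05 → critical value z_{0.05} = 1.645.
Power = P(Z > 1.645 − δ) = Φ(0.434) = 0.6677.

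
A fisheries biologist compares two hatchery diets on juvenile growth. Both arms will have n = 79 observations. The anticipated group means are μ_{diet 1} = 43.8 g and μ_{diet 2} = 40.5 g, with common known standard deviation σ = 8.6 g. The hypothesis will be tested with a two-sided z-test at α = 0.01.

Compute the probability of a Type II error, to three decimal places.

Standardized effect: d = |μ_{diet 1} − μ_{diet 2}| / σ = |43.8 − 40.5| / 8.6 = 0.3837
Noncentrality parameter: δ = d·√(n/2) = 0.3837 × √(79/2) = 2.4116
Two-sided α = 0.01 → critical value z_{0.005} = 2.576.
Power = Φ(δ − 2.576) + Φ(−δ − 2.576) = Φ(-0.164) + Φ(-4.987) = 0.4348 + 0.0000 = 0.4348.
Type II error: β = 1 − power = 1 − 0.4348 = 0.5652.

β ≈ 0.565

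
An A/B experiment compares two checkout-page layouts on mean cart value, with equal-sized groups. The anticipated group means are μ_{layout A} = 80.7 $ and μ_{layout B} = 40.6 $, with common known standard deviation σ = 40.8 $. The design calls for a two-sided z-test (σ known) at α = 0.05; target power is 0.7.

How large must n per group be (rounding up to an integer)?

Standardized effect: d = |μ_{layout A} − μ_{layout B}| / σ = |80.7 − 40.6| / 40.8 = 0.9828
For power 0.7 need Φ(δ − z_{0.025}) = 0.7, so δ = z_{0.025} + z_{0.30} = 1.960 + 0.524 = 2.484.
(The Φ(−δ − z_{α/2}) term is vanishingly small for δ > 0 and is dropped in the standard sample-size formula.)
δ = d·√(n/2) ⇒ n = 2(δ/d)² = 2 × (2.484 / 0.9828)² = 12.78.
Round up to the next whole unit.

n = 13 per group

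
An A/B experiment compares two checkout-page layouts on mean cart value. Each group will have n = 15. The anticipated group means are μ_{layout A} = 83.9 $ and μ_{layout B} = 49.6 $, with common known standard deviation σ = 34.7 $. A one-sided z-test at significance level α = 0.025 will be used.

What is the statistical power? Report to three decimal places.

Standardized effect: d = |μ_{layout A} − μ_{layout B}| / σ = |83.9 − 49.6| / 34.7 = 0.9885
Noncentrality parameter: δ = d·√(n/2) = 0.9885 × √(15/2) = 2.7070
One-sided α = 0.025 → critical value z_{0.025} = 1.960.
Power = Φ(δ − 1.960) = Φ(0.747) = 0.7725.

Power ≈ 0.772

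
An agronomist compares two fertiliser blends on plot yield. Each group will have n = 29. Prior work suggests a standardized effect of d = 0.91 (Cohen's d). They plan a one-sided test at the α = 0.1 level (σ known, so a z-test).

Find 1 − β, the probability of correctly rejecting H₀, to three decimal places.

Noncentrality parameter: δ = d·√(n/2) = 0.91 × √(29/2) = 3.4652
One-sided α = 0.1 → critical value z_{0.1} = 1.282.
Power = P(Z > 1.282 − δ) = Φ(2.184) = 0.9855.

Power ≈ 0.986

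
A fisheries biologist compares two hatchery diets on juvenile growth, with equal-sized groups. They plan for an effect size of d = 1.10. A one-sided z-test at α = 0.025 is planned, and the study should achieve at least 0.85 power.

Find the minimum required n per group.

For power 0.85 need Φ(δ − z_{0.025}) = 0.85, so δ = z_{0.025} + z_{0.15} = 1.960 + 1.036 = 2.996.
δ = d·√(n/2) ⇒ n = 2(δ/d)² = 2 × (2.996 / 1.10)² = 14.84.
Rounding up, n = 15 per group.

n = 15 per group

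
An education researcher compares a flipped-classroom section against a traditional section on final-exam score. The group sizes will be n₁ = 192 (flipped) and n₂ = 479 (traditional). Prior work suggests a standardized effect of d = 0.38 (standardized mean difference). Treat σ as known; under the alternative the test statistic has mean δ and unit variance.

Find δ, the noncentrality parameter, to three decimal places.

The noncentrality parameter scales effect size by the design's sample-size factor: δ = d / √(1/n₁ + 1/n₂) = 0.38 / √(1/192 + 1/479) = 4.4488

δ ≈ 4.449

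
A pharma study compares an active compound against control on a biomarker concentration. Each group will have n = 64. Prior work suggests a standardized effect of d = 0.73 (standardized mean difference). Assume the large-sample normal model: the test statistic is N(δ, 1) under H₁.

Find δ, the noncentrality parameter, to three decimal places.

δ ≈ 4.130

The noncentrality parameter scales effect size by the design's sample-size factor: δ = d·√(n/2) = 0.73 × √(64/2) = 4.1295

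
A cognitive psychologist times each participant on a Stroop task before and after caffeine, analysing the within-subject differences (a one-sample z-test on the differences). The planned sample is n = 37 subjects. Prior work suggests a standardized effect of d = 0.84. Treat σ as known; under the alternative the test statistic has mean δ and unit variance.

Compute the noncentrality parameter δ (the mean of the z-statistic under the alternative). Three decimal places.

The noncentrality parameter scales effect size by the design's sample-size factor: δ = d·√n = 0.84 × √37 = 5.1095

δ ≈ 5.110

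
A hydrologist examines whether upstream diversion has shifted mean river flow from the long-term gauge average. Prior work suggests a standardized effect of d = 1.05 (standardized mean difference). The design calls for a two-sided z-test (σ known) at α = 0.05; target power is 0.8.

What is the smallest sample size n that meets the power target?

n = 8

Set Φ(δ − 1.960) = 0.8; then δ − 1.960 = Φ⁻¹(0.8) = 0.842, giving δ = 2.802.
(Ignoring the negligible lower-tail rejection probability gives the usual closed-form inversion.)
δ = d·√n ⇒ n = (δ/d)² = (2.802 / 1.05)² = 7.12.
Rounding up, n = 8.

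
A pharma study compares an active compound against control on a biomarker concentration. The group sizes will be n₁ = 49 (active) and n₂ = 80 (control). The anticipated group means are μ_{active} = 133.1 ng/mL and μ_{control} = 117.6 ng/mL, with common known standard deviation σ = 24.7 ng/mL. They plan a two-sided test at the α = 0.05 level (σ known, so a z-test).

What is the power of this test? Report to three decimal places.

Standardized effect: d = |μ_{active} − μ_{control}| / σ = |133.1 − 117.6| / 24.7 = 0.6275
Noncentrality parameter: δ = d / √(1/n₁ + 1/n₂) = 0.6275 / √(1/49 + 1/80) = 3.4593
Critical value for a two-sided test at α = 0.05: z_{α/2} = 1.960.
Power = Φ(δ − 1.960) + Φ(−δ − 1.960) = Φ(1.499) + Φ(-5.419) = 0.9331 + 0.0000 = 0.9331.

Power ≈ 0.933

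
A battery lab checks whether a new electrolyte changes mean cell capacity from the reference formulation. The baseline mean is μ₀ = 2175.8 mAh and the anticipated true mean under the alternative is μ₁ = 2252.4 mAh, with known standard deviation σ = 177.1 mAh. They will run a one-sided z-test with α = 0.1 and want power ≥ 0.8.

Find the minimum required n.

Standardized effect: d = |μ₁ − μ₀| / σ = |2252.4 − 2175.8| / 177.1 = 0.4325
For power 0.8 need Φ(δ − z_{0.1}) = 0.8, so δ = z_{0.1} + z_{0.20} = 1.282 + 0.842 = 2.123.
δ = d·√n ⇒ n = (δ/d)² = (2.123 / 0.4325)² = 24.10.
Round up to the next whole unit.

n = 25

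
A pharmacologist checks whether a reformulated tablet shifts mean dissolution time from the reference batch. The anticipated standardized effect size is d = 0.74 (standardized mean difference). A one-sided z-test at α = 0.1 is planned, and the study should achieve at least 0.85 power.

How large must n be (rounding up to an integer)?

n = 10

Set Φ(δ − 1.282) = 0.85; then δ − 1.282 = Φ⁻¹(0.85) = 1.036, giving δ = 2.318.
δ = d·√n ⇒ n = (δ/d)² = (2.318 / 0.74)² = 9.81.
Rounding up, n = 10.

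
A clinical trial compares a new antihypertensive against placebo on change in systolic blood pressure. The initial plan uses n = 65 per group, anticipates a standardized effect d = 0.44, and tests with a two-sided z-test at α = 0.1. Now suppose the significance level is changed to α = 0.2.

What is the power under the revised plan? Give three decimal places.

Power ≈ 0.890

δ = d·√(n/2) = 0.44 × √(65/2) = 2.5084 (unchanged). New critical value: z_{0.1} = 1.282.
Revised power = Φ(δ − 1.282) + Φ(−δ − 1.282) = Φ(1.227) + Φ(-3.790) = 0.8901 + 0.0001 = 0.8901.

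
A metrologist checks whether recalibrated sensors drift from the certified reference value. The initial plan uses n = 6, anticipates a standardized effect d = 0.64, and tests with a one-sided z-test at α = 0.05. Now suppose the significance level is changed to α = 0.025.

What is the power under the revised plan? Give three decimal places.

δ = d·√n = 0.64 × √6 = 1.5677 (unchanged). New critical value: z_{0.025} = 1.960.
Revised power = P(Z > 1.960 − δ) = Φ(-0.392) = 0.3474.

Power ≈ 0.347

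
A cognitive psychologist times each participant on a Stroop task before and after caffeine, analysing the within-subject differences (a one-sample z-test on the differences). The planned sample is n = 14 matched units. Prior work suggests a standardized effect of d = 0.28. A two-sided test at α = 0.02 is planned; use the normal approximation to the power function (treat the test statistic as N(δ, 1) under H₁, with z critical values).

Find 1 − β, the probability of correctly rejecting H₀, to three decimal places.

Noncentrality parameter: δ = d·√n = 0.28 × √14 = 1.0477
Two-sided α = 0.02 → critical value z_{0.01} = 2.326.
Power = Φ(δ − 2.326) + Φ(−δ − 2.326) = Φ(-1.279) + Φ(-3.374) = 0.1005 + 0.0004 = 0.1009.

Power ≈ 0.101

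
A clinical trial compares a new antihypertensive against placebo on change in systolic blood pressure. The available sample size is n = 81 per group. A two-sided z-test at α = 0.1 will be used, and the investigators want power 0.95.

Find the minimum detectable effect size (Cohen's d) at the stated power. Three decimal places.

d ≈ 0.517

Required noncentrality: δ = z_{0.05} + z_{0.05} = 1.645 + 1.645 = 3.290.
(Lower-tail contribution to power is negligible for δ > 0.)
δ = d·√(n/2) ⇒ d = δ/√(n/2) = 3.290/√(81/2) = 0.5169.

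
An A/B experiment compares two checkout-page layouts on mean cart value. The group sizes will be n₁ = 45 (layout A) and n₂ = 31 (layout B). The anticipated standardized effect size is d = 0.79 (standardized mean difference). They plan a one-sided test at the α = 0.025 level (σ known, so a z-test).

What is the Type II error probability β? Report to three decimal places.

Noncentrality parameter: δ = d / √(1/n₁ + 1/n₂) = 0.79 / √(1/45 + 1/31) = 3.3846
Critical value for a one-sided test at α = 0.025: z_α = 1.960.
Power = P(Z > 1.960 − δ) = Φ(1.425) = 0.9229.
Type II error: β = 1 − power = 1 − 0.9229 = 0.0771.

β ≈ 0.077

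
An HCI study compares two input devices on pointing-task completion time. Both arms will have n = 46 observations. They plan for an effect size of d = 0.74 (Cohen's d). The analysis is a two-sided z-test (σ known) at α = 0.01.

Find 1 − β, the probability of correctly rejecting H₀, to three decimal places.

Power ≈ 0.835

Noncentrality parameter: δ = d·√(n/2) = 0.74 × √(46/2) = 3.5489
Two-sided α = 0.01 → critical value z_{0.005} = 2.576.
Power = Φ(δ − 2.576) + Φ(−δ − 2.576) = Φ(0.973) + Φ(-6.125) = 0.8347 + 0.0000 = 0.8347.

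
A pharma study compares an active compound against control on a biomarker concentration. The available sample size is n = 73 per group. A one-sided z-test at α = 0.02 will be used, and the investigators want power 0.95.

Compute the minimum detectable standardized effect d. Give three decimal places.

d ≈ 0.612

Required noncentrality: δ = z_{0.02} + z_{0.05} = 2.054 + 1.645 = 3.699.
δ = d·√(n/2) ⇒ d = δ/√(n/2) = 3.699/√(73/2) = 0.6122.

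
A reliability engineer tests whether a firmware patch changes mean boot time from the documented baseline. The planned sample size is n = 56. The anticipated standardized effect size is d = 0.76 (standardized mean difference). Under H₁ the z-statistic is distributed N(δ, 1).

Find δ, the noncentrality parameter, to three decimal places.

δ = d·√n = 0.76 × √56 = 5.6873

δ ≈ 5.687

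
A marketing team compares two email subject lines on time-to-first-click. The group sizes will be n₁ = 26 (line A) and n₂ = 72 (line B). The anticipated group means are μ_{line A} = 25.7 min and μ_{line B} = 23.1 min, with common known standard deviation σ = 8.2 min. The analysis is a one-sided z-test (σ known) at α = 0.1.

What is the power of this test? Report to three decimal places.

Power ≈ 0.542

Standardized effect: d = |μ_{line A} − μ_{line B}| / σ = |25.7 − 23.1| / 8.2 = 0.3171
Noncentrality parameter: δ = d / √(1/n₁ + 1/n₂) = 0.3171 / √(1/26 + 1/72) = 1.3858
One-sided α = 0.1 → critical value z_{0.1} = 1.282.
Power = P(Z > 1.282 − δ) = Φ(0.104) = 0.5415.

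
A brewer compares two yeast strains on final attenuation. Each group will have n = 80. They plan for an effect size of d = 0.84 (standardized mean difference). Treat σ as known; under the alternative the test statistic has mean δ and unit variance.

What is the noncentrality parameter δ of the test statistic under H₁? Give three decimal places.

δ ≈ 5.313

δ = d·√(n/2) = 0.84 × √(80/2) = 5.3126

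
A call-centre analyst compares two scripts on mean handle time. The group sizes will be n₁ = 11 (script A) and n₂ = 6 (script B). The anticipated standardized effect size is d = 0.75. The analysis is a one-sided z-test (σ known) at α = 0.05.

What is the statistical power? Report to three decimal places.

Power ≈ 0.434

Noncentrality parameter: δ = d / √(1/n₁ + 1/n₂) = 0.75 / √(1/11 + 1/6) = 1.4778
One-sided α = 0.05 → critical value z_{0.05} = 1.645.
Power = P(Z > 1.645 − δ) = Φ(-0.167) = 0.4337.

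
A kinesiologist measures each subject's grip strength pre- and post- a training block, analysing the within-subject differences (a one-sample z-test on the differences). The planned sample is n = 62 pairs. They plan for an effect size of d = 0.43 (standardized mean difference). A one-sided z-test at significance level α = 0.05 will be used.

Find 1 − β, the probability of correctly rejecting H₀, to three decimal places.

Noncentrality parameter: δ = d·√n = 0.43 × √62 = 3.3858
One-sided α = 0.05 → critical value z_{0.05} = 1.645.
Power = Φ(δ − 1.645) = Φ(1.741) = 0.9592.

Power ≈ 0.959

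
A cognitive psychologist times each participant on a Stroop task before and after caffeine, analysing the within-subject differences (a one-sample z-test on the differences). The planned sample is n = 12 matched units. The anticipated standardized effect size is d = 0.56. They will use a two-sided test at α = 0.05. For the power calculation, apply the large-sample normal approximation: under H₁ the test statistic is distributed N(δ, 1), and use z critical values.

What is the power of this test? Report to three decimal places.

Power ≈ 0.492

Noncentrality parameter: δ = d·√n = 0.56 × √12 = 1.9399
Critical value for a two-sided test at α = 0.05: z_{α/2} = 1.960.
Power = Φ(δ − 1.960) + Φ(−δ − 1.960) = Φ(-0.020) + Φ(-3.900) = 0.4920 + 0.0000 = 0.4920.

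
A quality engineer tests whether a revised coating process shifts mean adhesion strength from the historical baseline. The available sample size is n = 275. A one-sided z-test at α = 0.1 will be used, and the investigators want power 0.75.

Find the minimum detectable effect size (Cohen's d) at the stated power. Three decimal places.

d ≈ 0.118

Need Φ(δ − 1.282) = 0.75, so δ = 1.282 + 0.674 = 1.956.
δ = d·√n ⇒ d = δ/√n = 1.956/√275 = 0.1180.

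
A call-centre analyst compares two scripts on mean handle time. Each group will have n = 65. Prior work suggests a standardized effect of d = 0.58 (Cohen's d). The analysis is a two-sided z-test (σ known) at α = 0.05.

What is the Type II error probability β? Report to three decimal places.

Noncentrality parameter: δ = d·√(n/2) = 0.58 × √(65/2) = 3.3065
Two-sided α = 0.05 → critical value z_{0.025} = 1.960.
Power = Φ(δ − 1.960) + Φ(−δ − 1.960) = Φ(1.347) + Φ(-5.266) = 0.9109 + 0.0000 = 0.9109.
Type II error: β = 1 − power = 1 − 0.9109 = 0.0891.

β ≈ 0.089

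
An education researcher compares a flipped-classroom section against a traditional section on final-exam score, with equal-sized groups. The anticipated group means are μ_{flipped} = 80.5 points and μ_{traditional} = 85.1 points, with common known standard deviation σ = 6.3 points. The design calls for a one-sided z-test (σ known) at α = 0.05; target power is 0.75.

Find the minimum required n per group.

n = 21 per group

Standardized effect: d = |μ_{flipped} − μ_{traditional}| / σ = |80.5 − 85.1| / 6.3 = 0.7302
Set Φ(δ − 1.645) = 0.75; then δ − 1.645 = Φ⁻¹(0.75) = 0.674, giving δ = 2.319.
δ = d·√(n/2) ⇒ n = 2(δ/d)² = 2 × (2.319 / 0.7302)² = 20.18.
Round up to the next whole unit.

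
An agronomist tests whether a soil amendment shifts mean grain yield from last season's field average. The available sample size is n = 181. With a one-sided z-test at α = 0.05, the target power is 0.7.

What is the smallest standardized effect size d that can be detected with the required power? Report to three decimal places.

d ≈ 0.161

Required noncentrality: δ = z_{0.05} + z_{0.30} = 1.645 + 0.524 = 2.169.
δ = d·√n ⇒ d = δ/√n = 2.169/√181 = 0.1612.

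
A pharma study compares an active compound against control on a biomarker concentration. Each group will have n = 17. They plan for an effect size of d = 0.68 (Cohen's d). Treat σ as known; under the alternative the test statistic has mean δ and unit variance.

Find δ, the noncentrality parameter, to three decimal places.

δ = d·√(n/2) = 0.68 × √(17/2) = 1.9825

δ ≈ 1.983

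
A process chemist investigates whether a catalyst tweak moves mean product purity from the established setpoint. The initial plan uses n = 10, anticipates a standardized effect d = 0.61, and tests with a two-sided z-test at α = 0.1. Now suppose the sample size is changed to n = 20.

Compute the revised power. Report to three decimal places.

With n = 20: δ = d·√n = 0.61 × √20 = 2.7280. Critical value z_{0.05} = 1.645.
Revised power = Φ(δ − 1.645) + Φ(−δ − 1.645) = Φ(1.083) + Φ(-4.373) = 0.8606 + 0.0000 = 0.8606.

Power ≈ 0.861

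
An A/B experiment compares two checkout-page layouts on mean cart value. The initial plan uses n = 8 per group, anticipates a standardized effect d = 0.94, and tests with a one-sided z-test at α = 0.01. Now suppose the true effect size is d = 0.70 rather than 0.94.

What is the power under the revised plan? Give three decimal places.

Power ≈ 0.177

With d = 0.70: δ = d·√(n/2) = 0.70 × √(8/2) = 1.4000. Critical value z_{0.01} = 2.326.
Revised power = P(Z > 2.326 − δ) = Φ(-0.926) = 0.1771.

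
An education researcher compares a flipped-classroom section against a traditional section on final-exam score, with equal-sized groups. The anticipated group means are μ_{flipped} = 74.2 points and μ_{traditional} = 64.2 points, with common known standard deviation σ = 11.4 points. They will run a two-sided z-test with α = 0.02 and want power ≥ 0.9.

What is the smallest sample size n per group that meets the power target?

n = 34 per group

Standardized effect: d = |μ_{flipped} − μ_{traditional}| / σ = |74.2 − 64.2| / 11.4 = 0.8772
Set Φ(δ − 2.326) = 0.9; then δ − 2.326 = Φ⁻¹(0.9) = 1.282, giving δ = 3.608.
(The Φ(−δ − z_{α/2}) term is vanishingly small for δ > 0 and is dropped in the standard sample-size formula.)
δ = d·√(n/2) ⇒ n = 2(δ/d)² = 2 × (3.608 / 0.8772)² = 33.83.
Rounding up, n = 34 per group.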